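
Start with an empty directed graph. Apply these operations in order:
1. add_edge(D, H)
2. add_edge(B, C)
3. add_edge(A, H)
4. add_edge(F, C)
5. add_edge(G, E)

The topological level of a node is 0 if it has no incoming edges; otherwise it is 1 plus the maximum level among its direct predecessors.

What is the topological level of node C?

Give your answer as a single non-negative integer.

Op 1: add_edge(D, H). Edges now: 1
Op 2: add_edge(B, C). Edges now: 2
Op 3: add_edge(A, H). Edges now: 3
Op 4: add_edge(F, C). Edges now: 4
Op 5: add_edge(G, E). Edges now: 5
Compute levels (Kahn BFS):
  sources (in-degree 0): A, B, D, F, G
  process A: level=0
    A->H: in-degree(H)=1, level(H)>=1
  process B: level=0
    B->C: in-degree(C)=1, level(C)>=1
  process D: level=0
    D->H: in-degree(H)=0, level(H)=1, enqueue
  process F: level=0
    F->C: in-degree(C)=0, level(C)=1, enqueue
  process G: level=0
    G->E: in-degree(E)=0, level(E)=1, enqueue
  process H: level=1
  process C: level=1
  process E: level=1
All levels: A:0, B:0, C:1, D:0, E:1, F:0, G:0, H:1
level(C) = 1

Answer: 1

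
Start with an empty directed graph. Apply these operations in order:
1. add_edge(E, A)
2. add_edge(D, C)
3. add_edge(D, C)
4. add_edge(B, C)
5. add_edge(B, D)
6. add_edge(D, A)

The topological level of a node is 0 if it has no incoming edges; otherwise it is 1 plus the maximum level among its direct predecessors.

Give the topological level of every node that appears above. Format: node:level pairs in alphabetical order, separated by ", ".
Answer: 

Op 1: add_edge(E, A). Edges now: 1
Op 2: add_edge(D, C). Edges now: 2
Op 3: add_edge(D, C) (duplicate, no change). Edges now: 2
Op 4: add_edge(B, C). Edges now: 3
Op 5: add_edge(B, D). Edges now: 4
Op 6: add_edge(D, A). Edges now: 5
Compute levels (Kahn BFS):
  sources (in-degree 0): B, E
  process B: level=0
    B->C: in-degree(C)=1, level(C)>=1
    B->D: in-degree(D)=0, level(D)=1, enqueue
  process E: level=0
    E->A: in-degree(A)=1, level(A)>=1
  process D: level=1
    D->A: in-degree(A)=0, level(A)=2, enqueue
    D->C: in-degree(C)=0, level(C)=2, enqueue
  process A: level=2
  process C: level=2
All levels: A:2, B:0, C:2, D:1, E:0

Answer: A:2, B:0, C:2, D:1, E:0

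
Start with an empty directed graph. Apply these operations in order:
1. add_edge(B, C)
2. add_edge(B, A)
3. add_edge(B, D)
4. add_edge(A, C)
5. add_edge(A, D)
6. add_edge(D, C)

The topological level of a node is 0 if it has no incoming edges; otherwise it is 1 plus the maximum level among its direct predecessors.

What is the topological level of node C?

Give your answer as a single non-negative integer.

Op 1: add_edge(B, C). Edges now: 1
Op 2: add_edge(B, A). Edges now: 2
Op 3: add_edge(B, D). Edges now: 3
Op 4: add_edge(A, C). Edges now: 4
Op 5: add_edge(A, D). Edges now: 5
Op 6: add_edge(D, C). Edges now: 6
Compute levels (Kahn BFS):
  sources (in-degree 0): B
  process B: level=0
    B->A: in-degree(A)=0, level(A)=1, enqueue
    B->C: in-degree(C)=2, level(C)>=1
    B->D: in-degree(D)=1, level(D)>=1
  process A: level=1
    A->C: in-degree(C)=1, level(C)>=2
    A->D: in-degree(D)=0, level(D)=2, enqueue
  process D: level=2
    D->C: in-degree(C)=0, level(C)=3, enqueue
  process C: level=3
All levels: A:1, B:0, C:3, D:2
level(C) = 3

Answer: 3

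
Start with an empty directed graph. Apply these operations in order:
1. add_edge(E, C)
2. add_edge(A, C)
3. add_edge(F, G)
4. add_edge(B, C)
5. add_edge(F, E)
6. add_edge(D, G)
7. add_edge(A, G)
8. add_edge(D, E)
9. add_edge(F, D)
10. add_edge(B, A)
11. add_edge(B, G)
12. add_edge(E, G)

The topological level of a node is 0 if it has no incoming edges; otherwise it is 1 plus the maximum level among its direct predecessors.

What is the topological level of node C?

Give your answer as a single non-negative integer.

Op 1: add_edge(E, C). Edges now: 1
Op 2: add_edge(A, C). Edges now: 2
Op 3: add_edge(F, G). Edges now: 3
Op 4: add_edge(B, C). Edges now: 4
Op 5: add_edge(F, E). Edges now: 5
Op 6: add_edge(D, G). Edges now: 6
Op 7: add_edge(A, G). Edges now: 7
Op 8: add_edge(D, E). Edges now: 8
Op 9: add_edge(F, D). Edges now: 9
Op 10: add_edge(B, A). Edges now: 10
Op 11: add_edge(B, G). Edges now: 11
Op 12: add_edge(E, G). Edges now: 12
Compute levels (Kahn BFS):
  sources (in-degree 0): B, F
  process B: level=0
    B->A: in-degree(A)=0, level(A)=1, enqueue
    B->C: in-degree(C)=2, level(C)>=1
    B->G: in-degree(G)=4, level(G)>=1
  process F: level=0
    F->D: in-degree(D)=0, level(D)=1, enqueue
    F->E: in-degree(E)=1, level(E)>=1
    F->G: in-degree(G)=3, level(G)>=1
  process A: level=1
    A->C: in-degree(C)=1, level(C)>=2
    A->G: in-degree(G)=2, level(G)>=2
  process D: level=1
    D->E: in-degree(E)=0, level(E)=2, enqueue
    D->G: in-degree(G)=1, level(G)>=2
  process E: level=2
    E->C: in-degree(C)=0, level(C)=3, enqueue
    E->G: in-degree(G)=0, level(G)=3, enqueue
  process C: level=3
  process G: level=3
All levels: A:1, B:0, C:3, D:1, E:2, F:0, G:3
level(C) = 3

Answer: 3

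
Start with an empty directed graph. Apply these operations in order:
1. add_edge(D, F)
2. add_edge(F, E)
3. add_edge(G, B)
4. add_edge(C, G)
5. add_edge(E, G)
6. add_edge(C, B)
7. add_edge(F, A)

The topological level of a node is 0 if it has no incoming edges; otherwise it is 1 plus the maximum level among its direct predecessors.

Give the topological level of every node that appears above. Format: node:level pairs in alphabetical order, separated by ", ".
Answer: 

Op 1: add_edge(D, F). Edges now: 1
Op 2: add_edge(F, E). Edges now: 2
Op 3: add_edge(G, B). Edges now: 3
Op 4: add_edge(C, G). Edges now: 4
Op 5: add_edge(E, G). Edges now: 5
Op 6: add_edge(C, B). Edges now: 6
Op 7: add_edge(F, A). Edges now: 7
Compute levels (Kahn BFS):
  sources (in-degree 0): C, D
  process C: level=0
    C->B: in-degree(B)=1, level(B)>=1
    C->G: in-degree(G)=1, level(G)>=1
  process D: level=0
    D->F: in-degree(F)=0, level(F)=1, enqueue
  process F: level=1
    F->A: in-degree(A)=0, level(A)=2, enqueue
    F->E: in-degree(E)=0, level(E)=2, enqueue
  process A: level=2
  process E: level=2
    E->G: in-degree(G)=0, level(G)=3, enqueue
  process G: level=3
    G->B: in-degree(B)=0, level(B)=4, enqueue
  process B: level=4
All levels: A:2, B:4, C:0, D:0, E:2, F:1, G:3

Answer: A:2, B:4, C:0, D:0, E:2, F:1, G:3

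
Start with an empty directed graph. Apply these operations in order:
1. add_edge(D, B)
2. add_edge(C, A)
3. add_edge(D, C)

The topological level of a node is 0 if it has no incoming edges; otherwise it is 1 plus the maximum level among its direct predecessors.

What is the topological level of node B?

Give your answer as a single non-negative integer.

Op 1: add_edge(D, B). Edges now: 1
Op 2: add_edge(C, A). Edges now: 2
Op 3: add_edge(D, C). Edges now: 3
Compute levels (Kahn BFS):
  sources (in-degree 0): D
  process D: level=0
    D->B: in-degree(B)=0, level(B)=1, enqueue
    D->C: in-degree(C)=0, level(C)=1, enqueue
  process B: level=1
  process C: level=1
    C->A: in-degree(A)=0, level(A)=2, enqueue
  process A: level=2
All levels: A:2, B:1, C:1, D:0
level(B) = 1

Answer: 1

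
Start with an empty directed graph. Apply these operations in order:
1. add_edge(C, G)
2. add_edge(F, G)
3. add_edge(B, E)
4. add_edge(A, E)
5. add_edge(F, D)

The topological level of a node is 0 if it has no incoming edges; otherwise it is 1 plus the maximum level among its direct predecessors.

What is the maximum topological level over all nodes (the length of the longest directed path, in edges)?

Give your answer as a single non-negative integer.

Op 1: add_edge(C, G). Edges now: 1
Op 2: add_edge(F, G). Edges now: 2
Op 3: add_edge(B, E). Edges now: 3
Op 4: add_edge(A, E). Edges now: 4
Op 5: add_edge(F, D). Edges now: 5
Compute levels (Kahn BFS):
  sources (in-degree 0): A, B, C, F
  process A: level=0
    A->E: in-degree(E)=1, level(E)>=1
  process B: level=0
    B->E: in-degree(E)=0, level(E)=1, enqueue
  process C: level=0
    C->G: in-degree(G)=1, level(G)>=1
  process F: level=0
    F->D: in-degree(D)=0, level(D)=1, enqueue
    F->G: in-degree(G)=0, level(G)=1, enqueue
  process E: level=1
  process D: level=1
  process G: level=1
All levels: A:0, B:0, C:0, D:1, E:1, F:0, G:1
max level = 1

Answer: 1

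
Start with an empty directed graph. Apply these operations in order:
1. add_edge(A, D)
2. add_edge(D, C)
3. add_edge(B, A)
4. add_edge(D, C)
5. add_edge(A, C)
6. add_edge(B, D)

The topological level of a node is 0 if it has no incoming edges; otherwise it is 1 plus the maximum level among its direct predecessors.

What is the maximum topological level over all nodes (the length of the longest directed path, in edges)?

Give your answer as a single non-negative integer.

Op 1: add_edge(A, D). Edges now: 1
Op 2: add_edge(D, C). Edges now: 2
Op 3: add_edge(B, A). Edges now: 3
Op 4: add_edge(D, C) (duplicate, no change). Edges now: 3
Op 5: add_edge(A, C). Edges now: 4
Op 6: add_edge(B, D). Edges now: 5
Compute levels (Kahn BFS):
  sources (in-degree 0): B
  process B: level=0
    B->A: in-degree(A)=0, level(A)=1, enqueue
    B->D: in-degree(D)=1, level(D)>=1
  process A: level=1
    A->C: in-degree(C)=1, level(C)>=2
    A->D: in-degree(D)=0, level(D)=2, enqueue
  process D: level=2
    D->C: in-degree(C)=0, level(C)=3, enqueue
  process C: level=3
All levels: A:1, B:0, C:3, D:2
max level = 3

Answer: 3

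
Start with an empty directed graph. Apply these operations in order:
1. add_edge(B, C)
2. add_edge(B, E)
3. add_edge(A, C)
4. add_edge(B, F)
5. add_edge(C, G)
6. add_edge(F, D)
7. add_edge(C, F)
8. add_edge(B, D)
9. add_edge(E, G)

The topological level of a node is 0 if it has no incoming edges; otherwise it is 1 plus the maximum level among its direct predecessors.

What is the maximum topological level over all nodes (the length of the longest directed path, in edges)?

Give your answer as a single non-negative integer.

Answer: 3

Derivation:
Op 1: add_edge(B, C). Edges now: 1
Op 2: add_edge(B, E). Edges now: 2
Op 3: add_edge(A, C). Edges now: 3
Op 4: add_edge(B, F). Edges now: 4
Op 5: add_edge(C, G). Edges now: 5
Op 6: add_edge(F, D). Edges now: 6
Op 7: add_edge(C, F). Edges now: 7
Op 8: add_edge(B, D). Edges now: 8
Op 9: add_edge(E, G). Edges now: 9
Compute levels (Kahn BFS):
  sources (in-degree 0): A, B
  process A: level=0
    A->C: in-degree(C)=1, level(C)>=1
  process B: level=0
    B->C: in-degree(C)=0, level(C)=1, enqueue
    B->D: in-degree(D)=1, level(D)>=1
    B->E: in-degree(E)=0, level(E)=1, enqueue
    B->F: in-degree(F)=1, level(F)>=1
  process C: level=1
    C->F: in-degree(F)=0, level(F)=2, enqueue
    C->G: in-degree(G)=1, level(G)>=2
  process E: level=1
    E->G: in-degree(G)=0, level(G)=2, enqueue
  process F: level=2
    F->D: in-degree(D)=0, level(D)=3, enqueue
  process G: level=2
  process D: level=3
All levels: A:0, B:0, C:1, D:3, E:1, F:2, G:2
max level = 3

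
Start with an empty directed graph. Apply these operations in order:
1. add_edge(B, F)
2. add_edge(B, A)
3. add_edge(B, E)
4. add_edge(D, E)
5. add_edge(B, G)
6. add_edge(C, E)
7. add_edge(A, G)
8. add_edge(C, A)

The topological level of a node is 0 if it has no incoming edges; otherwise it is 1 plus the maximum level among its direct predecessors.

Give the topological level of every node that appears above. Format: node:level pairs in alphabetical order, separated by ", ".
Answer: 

Op 1: add_edge(B, F). Edges now: 1
Op 2: add_edge(B, A). Edges now: 2
Op 3: add_edge(B, E). Edges now: 3
Op 4: add_edge(D, E). Edges now: 4
Op 5: add_edge(B, G). Edges now: 5
Op 6: add_edge(C, E). Edges now: 6
Op 7: add_edge(A, G). Edges now: 7
Op 8: add_edge(C, A). Edges now: 8
Compute levels (Kahn BFS):
  sources (in-degree 0): B, C, D
  process B: level=0
    B->A: in-degree(A)=1, level(A)>=1
    B->E: in-degree(E)=2, level(E)>=1
    B->F: in-degree(F)=0, level(F)=1, enqueue
    B->G: in-degree(G)=1, level(G)>=1
  process C: level=0
    C->A: in-degree(A)=0, level(A)=1, enqueue
    C->E: in-degree(E)=1, level(E)>=1
  process D: level=0
    D->E: in-degree(E)=0, level(E)=1, enqueue
  process F: level=1
  process A: level=1
    A->G: in-degree(G)=0, level(G)=2, enqueue
  process E: level=1
  process G: level=2
All levels: A:1, B:0, C:0, D:0, E:1, F:1, G:2

Answer: A:1, B:0, C:0, D:0, E:1, F:1, G:2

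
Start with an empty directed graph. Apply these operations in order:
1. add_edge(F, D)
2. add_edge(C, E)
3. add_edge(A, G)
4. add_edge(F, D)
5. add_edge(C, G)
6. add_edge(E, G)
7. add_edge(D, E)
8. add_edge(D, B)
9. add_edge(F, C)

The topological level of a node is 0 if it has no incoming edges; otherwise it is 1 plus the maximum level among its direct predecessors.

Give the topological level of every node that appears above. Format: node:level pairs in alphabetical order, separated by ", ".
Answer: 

Answer: A:0, B:2, C:1, D:1, E:2, F:0, G:3

Derivation:
Op 1: add_edge(F, D). Edges now: 1
Op 2: add_edge(C, E). Edges now: 2
Op 3: add_edge(A, G). Edges now: 3
Op 4: add_edge(F, D) (duplicate, no change). Edges now: 3
Op 5: add_edge(C, G). Edges now: 4
Op 6: add_edge(E, G). Edges now: 5
Op 7: add_edge(D, E). Edges now: 6
Op 8: add_edge(D, B). Edges now: 7
Op 9: add_edge(F, C). Edges now: 8
Compute levels (Kahn BFS):
  sources (in-degree 0): A, F
  process A: level=0
    A->G: in-degree(G)=2, level(G)>=1
  process F: level=0
    F->C: in-degree(C)=0, level(C)=1, enqueue
    F->D: in-degree(D)=0, level(D)=1, enqueue
  process C: level=1
    C->E: in-degree(E)=1, level(E)>=2
    C->G: in-degree(G)=1, level(G)>=2
  process D: level=1
    D->B: in-degree(B)=0, level(B)=2, enqueue
    D->E: in-degree(E)=0, level(E)=2, enqueue
  process B: level=2
  process E: level=2
    E->G: in-degree(G)=0, level(G)=3, enqueue
  process G: level=3
All levels: A:0, B:2, C:1, D:1, E:2, F:0, G:3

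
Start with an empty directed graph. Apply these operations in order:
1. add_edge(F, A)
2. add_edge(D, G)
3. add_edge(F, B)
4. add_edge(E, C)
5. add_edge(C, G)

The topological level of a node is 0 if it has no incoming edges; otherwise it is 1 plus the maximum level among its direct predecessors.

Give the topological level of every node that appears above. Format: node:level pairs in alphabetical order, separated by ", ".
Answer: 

Op 1: add_edge(F, A). Edges now: 1
Op 2: add_edge(D, G). Edges now: 2
Op 3: add_edge(F, B). Edges now: 3
Op 4: add_edge(E, C). Edges now: 4
Op 5: add_edge(C, G). Edges now: 5
Compute levels (Kahn BFS):
  sources (in-degree 0): D, E, F
  process D: level=0
    D->G: in-degree(G)=1, level(G)>=1
  process E: level=0
    E->C: in-degree(C)=0, level(C)=1, enqueue
  process F: level=0
    F->A: in-degree(A)=0, level(A)=1, enqueue
    F->B: in-degree(B)=0, level(B)=1, enqueue
  process C: level=1
    C->G: in-degree(G)=0, level(G)=2, enqueue
  process A: level=1
  process B: level=1
  process G: level=2
All levels: A:1, B:1, C:1, D:0, E:0, F:0, G:2

Answer: A:1, B:1, C:1, D:0, E:0, F:0, G:2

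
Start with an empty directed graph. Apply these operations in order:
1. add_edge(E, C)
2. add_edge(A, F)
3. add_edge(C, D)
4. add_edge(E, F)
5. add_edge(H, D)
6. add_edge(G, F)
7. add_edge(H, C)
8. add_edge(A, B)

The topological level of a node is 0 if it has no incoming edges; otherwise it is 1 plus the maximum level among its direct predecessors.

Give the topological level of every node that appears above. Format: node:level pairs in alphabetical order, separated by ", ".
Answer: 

Answer: A:0, B:1, C:1, D:2, E:0, F:1, G:0, H:0

Derivation:
Op 1: add_edge(E, C). Edges now: 1
Op 2: add_edge(A, F). Edges now: 2
Op 3: add_edge(C, D). Edges now: 3
Op 4: add_edge(E, F). Edges now: 4
Op 5: add_edge(H, D). Edges now: 5
Op 6: add_edge(G, F). Edges now: 6
Op 7: add_edge(H, C). Edges now: 7
Op 8: add_edge(A, B). Edges now: 8
Compute levels (Kahn BFS):
  sources (in-degree 0): A, E, G, H
  process A: level=0
    A->B: in-degree(B)=0, level(B)=1, enqueue
    A->F: in-degree(F)=2, level(F)>=1
  process E: level=0
    E->C: in-degree(C)=1, level(C)>=1
    E->F: in-degree(F)=1, level(F)>=1
  process G: level=0
    G->F: in-degree(F)=0, level(F)=1, enqueue
  process H: level=0
    H->C: in-degree(C)=0, level(C)=1, enqueue
    H->D: in-degree(D)=1, level(D)>=1
  process B: level=1
  process F: level=1
  process C: level=1
    C->D: in-degree(D)=0, level(D)=2, enqueue
  process D: level=2
All levels: A:0, B:1, C:1, D:2, E:0, F:1, G:0, H:0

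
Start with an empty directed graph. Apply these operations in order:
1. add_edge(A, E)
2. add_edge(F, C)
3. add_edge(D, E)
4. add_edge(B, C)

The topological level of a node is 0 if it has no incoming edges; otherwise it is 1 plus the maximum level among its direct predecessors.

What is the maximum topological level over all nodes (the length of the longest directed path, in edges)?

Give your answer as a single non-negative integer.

Answer: 1

Derivation:
Op 1: add_edge(A, E). Edges now: 1
Op 2: add_edge(F, C). Edges now: 2
Op 3: add_edge(D, E). Edges now: 3
Op 4: add_edge(B, C). Edges now: 4
Compute levels (Kahn BFS):
  sources (in-degree 0): A, B, D, F
  process A: level=0
    A->E: in-degree(E)=1, level(E)>=1
  process B: level=0
    B->C: in-degree(C)=1, level(C)>=1
  process D: level=0
    D->E: in-degree(E)=0, level(E)=1, enqueue
  process F: level=0
    F->C: in-degree(C)=0, level(C)=1, enqueue
  process E: level=1
  process C: level=1
All levels: A:0, B:0, C:1, D:0, E:1, F:0
max level = 1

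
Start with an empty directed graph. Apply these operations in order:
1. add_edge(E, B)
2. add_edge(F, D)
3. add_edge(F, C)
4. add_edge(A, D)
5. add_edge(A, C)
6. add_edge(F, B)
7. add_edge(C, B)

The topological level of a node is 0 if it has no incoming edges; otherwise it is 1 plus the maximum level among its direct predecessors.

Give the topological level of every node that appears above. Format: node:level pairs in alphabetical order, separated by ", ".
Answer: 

Answer: A:0, B:2, C:1, D:1, E:0, F:0

Derivation:
Op 1: add_edge(E, B). Edges now: 1
Op 2: add_edge(F, D). Edges now: 2
Op 3: add_edge(F, C). Edges now: 3
Op 4: add_edge(A, D). Edges now: 4
Op 5: add_edge(A, C). Edges now: 5
Op 6: add_edge(F, B). Edges now: 6
Op 7: add_edge(C, B). Edges now: 7
Compute levels (Kahn BFS):
  sources (in-degree 0): A, E, F
  process A: level=0
    A->C: in-degree(C)=1, level(C)>=1
    A->D: in-degree(D)=1, level(D)>=1
  process E: level=0
    E->B: in-degree(B)=2, level(B)>=1
  process F: level=0
    F->B: in-degree(B)=1, level(B)>=1
    F->C: in-degree(C)=0, level(C)=1, enqueue
    F->D: in-degree(D)=0, level(D)=1, enqueue
  process C: level=1
    C->B: in-degree(B)=0, level(B)=2, enqueue
  process D: level=1
  process B: level=2
All levels: A:0, B:2, C:1, D:1, E:0, F:0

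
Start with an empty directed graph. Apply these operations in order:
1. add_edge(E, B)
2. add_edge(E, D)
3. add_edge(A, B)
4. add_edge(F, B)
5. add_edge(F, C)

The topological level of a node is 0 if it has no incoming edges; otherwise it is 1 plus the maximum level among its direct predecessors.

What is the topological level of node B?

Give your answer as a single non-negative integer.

Answer: 1

Derivation:
Op 1: add_edge(E, B). Edges now: 1
Op 2: add_edge(E, D). Edges now: 2
Op 3: add_edge(A, B). Edges now: 3
Op 4: add_edge(F, B). Edges now: 4
Op 5: add_edge(F, C). Edges now: 5
Compute levels (Kahn BFS):
  sources (in-degree 0): A, E, F
  process A: level=0
    A->B: in-degree(B)=2, level(B)>=1
  process E: level=0
    E->B: in-degree(B)=1, level(B)>=1
    E->D: in-degree(D)=0, level(D)=1, enqueue
  process F: level=0
    F->B: in-degree(B)=0, level(B)=1, enqueue
    F->C: in-degree(C)=0, level(C)=1, enqueue
  process D: level=1
  process B: level=1
  process C: level=1
All levels: A:0, B:1, C:1, D:1, E:0, F:0
level(B) = 1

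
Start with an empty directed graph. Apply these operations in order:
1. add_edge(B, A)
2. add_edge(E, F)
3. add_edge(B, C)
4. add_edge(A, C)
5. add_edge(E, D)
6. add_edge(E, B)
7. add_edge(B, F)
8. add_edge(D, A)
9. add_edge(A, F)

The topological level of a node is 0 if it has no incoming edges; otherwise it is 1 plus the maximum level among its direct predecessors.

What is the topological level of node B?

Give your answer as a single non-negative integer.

Answer: 1

Derivation:
Op 1: add_edge(B, A). Edges now: 1
Op 2: add_edge(E, F). Edges now: 2
Op 3: add_edge(B, C). Edges now: 3
Op 4: add_edge(A, C). Edges now: 4
Op 5: add_edge(E, D). Edges now: 5
Op 6: add_edge(E, B). Edges now: 6
Op 7: add_edge(B, F). Edges now: 7
Op 8: add_edge(D, A). Edges now: 8
Op 9: add_edge(A, F). Edges now: 9
Compute levels (Kahn BFS):
  sources (in-degree 0): E
  process E: level=0
    E->B: in-degree(B)=0, level(B)=1, enqueue
    E->D: in-degree(D)=0, level(D)=1, enqueue
    E->F: in-degree(F)=2, level(F)>=1
  process B: level=1
    B->A: in-degree(A)=1, level(A)>=2
    B->C: in-degree(C)=1, level(C)>=2
    B->F: in-degree(F)=1, level(F)>=2
  process D: level=1
    D->A: in-degree(A)=0, level(A)=2, enqueue
  process A: level=2
    A->C: in-degree(C)=0, level(C)=3, enqueue
    A->F: in-degree(F)=0, level(F)=3, enqueue
  process C: level=3
  process F: level=3
All levels: A:2, B:1, C:3, D:1, E:0, F:3
level(B) = 1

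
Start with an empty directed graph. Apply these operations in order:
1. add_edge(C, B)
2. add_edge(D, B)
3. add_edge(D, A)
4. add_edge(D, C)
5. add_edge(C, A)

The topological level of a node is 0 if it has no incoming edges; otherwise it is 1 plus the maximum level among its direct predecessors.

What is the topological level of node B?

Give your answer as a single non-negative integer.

Answer: 2

Derivation:
Op 1: add_edge(C, B). Edges now: 1
Op 2: add_edge(D, B). Edges now: 2
Op 3: add_edge(D, A). Edges now: 3
Op 4: add_edge(D, C). Edges now: 4
Op 5: add_edge(C, A). Edges now: 5
Compute levels (Kahn BFS):
  sources (in-degree 0): D
  process D: level=0
    D->A: in-degree(A)=1, level(A)>=1
    D->B: in-degree(B)=1, level(B)>=1
    D->C: in-degree(C)=0, level(C)=1, enqueue
  process C: level=1
    C->A: in-degree(A)=0, level(A)=2, enqueue
    C->B: in-degree(B)=0, level(B)=2, enqueue
  process A: level=2
  process B: level=2
All levels: A:2, B:2, C:1, D:0
level(B) = 2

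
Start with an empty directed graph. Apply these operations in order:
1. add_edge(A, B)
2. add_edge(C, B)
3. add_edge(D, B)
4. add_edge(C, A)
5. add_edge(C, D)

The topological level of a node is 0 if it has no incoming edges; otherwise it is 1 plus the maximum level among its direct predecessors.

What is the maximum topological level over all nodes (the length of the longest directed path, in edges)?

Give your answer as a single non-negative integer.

Answer: 2

Derivation:
Op 1: add_edge(A, B). Edges now: 1
Op 2: add_edge(C, B). Edges now: 2
Op 3: add_edge(D, B). Edges now: 3
Op 4: add_edge(C, A). Edges now: 4
Op 5: add_edge(C, D). Edges now: 5
Compute levels (Kahn BFS):
  sources (in-degree 0): C
  process C: level=0
    C->A: in-degree(A)=0, level(A)=1, enqueue
    C->B: in-degree(B)=2, level(B)>=1
    C->D: in-degree(D)=0, level(D)=1, enqueue
  process A: level=1
    A->B: in-degree(B)=1, level(B)>=2
  process D: level=1
    D->B: in-degree(B)=0, level(B)=2, enqueue
  process B: level=2
All levels: A:1, B:2, C:0, D:1
max level = 2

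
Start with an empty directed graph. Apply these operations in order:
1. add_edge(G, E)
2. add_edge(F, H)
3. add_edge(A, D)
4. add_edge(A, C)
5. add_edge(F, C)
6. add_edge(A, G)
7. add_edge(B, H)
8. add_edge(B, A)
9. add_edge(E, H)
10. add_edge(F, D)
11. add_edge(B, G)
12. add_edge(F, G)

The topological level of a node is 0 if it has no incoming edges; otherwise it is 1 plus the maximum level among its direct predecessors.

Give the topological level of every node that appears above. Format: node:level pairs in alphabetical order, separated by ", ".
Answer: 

Op 1: add_edge(G, E). Edges now: 1
Op 2: add_edge(F, H). Edges now: 2
Op 3: add_edge(A, D). Edges now: 3
Op 4: add_edge(A, C). Edges now: 4
Op 5: add_edge(F, C). Edges now: 5
Op 6: add_edge(A, G). Edges now: 6
Op 7: add_edge(B, H). Edges now: 7
Op 8: add_edge(B, A). Edges now: 8
Op 9: add_edge(E, H). Edges now: 9
Op 10: add_edge(F, D). Edges now: 10
Op 11: add_edge(B, G). Edges now: 11
Op 12: add_edge(F, G). Edges now: 12
Compute levels (Kahn BFS):
  sources (in-degree 0): B, F
  process B: level=0
    B->A: in-degree(A)=0, level(A)=1, enqueue
    B->G: in-degree(G)=2, level(G)>=1
    B->H: in-degree(H)=2, level(H)>=1
  process F: level=0
    F->C: in-degree(C)=1, level(C)>=1
    F->D: in-degree(D)=1, level(D)>=1
    F->G: in-degree(G)=1, level(G)>=1
    F->H: in-degree(H)=1, level(H)>=1
  process A: level=1
    A->C: in-degree(C)=0, level(C)=2, enqueue
    A->D: in-degree(D)=0, level(D)=2, enqueue
    A->G: in-degree(G)=0, level(G)=2, enqueue
  process C: level=2
  process D: level=2
  process G: level=2
    G->E: in-degree(E)=0, level(E)=3, enqueue
  process E: level=3
    E->H: in-degree(H)=0, level(H)=4, enqueue
  process H: level=4
All levels: A:1, B:0, C:2, D:2, E:3, F:0, G:2, H:4

Answer: A:1, B:0, C:2, D:2, E:3, F:0, G:2, H:4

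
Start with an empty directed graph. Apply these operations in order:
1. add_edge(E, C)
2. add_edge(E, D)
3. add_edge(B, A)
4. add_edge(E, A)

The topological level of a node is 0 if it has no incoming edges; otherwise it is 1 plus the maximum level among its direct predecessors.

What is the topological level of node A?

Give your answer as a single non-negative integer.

Answer: 1

Derivation:
Op 1: add_edge(E, C). Edges now: 1
Op 2: add_edge(E, D). Edges now: 2
Op 3: add_edge(B, A). Edges now: 3
Op 4: add_edge(E, A). Edges now: 4
Compute levels (Kahn BFS):
  sources (in-degree 0): B, E
  process B: level=0
    B->A: in-degree(A)=1, level(A)>=1
  process E: level=0
    E->A: in-degree(A)=0, level(A)=1, enqueue
    E->C: in-degree(C)=0, level(C)=1, enqueue
    E->D: in-degree(D)=0, level(D)=1, enqueue
  process A: level=1
  process C: level=1
  process D: level=1
All levels: A:1, B:0, C:1, D:1, E:0
level(A) = 1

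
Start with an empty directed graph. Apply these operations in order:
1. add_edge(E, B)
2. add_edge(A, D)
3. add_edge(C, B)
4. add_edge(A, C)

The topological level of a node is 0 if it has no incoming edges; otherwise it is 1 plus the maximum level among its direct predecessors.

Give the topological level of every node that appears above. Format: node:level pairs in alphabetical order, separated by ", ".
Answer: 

Op 1: add_edge(E, B). Edges now: 1
Op 2: add_edge(A, D). Edges now: 2
Op 3: add_edge(C, B). Edges now: 3
Op 4: add_edge(A, C). Edges now: 4
Compute levels (Kahn BFS):
  sources (in-degree 0): A, E
  process A: level=0
    A->C: in-degree(C)=0, level(C)=1, enqueue
    A->D: in-degree(D)=0, level(D)=1, enqueue
  process E: level=0
    E->B: in-degree(B)=1, level(B)>=1
  process C: level=1
    C->B: in-degree(B)=0, level(B)=2, enqueue
  process D: level=1
  process B: level=2
All levels: A:0, B:2, C:1, D:1, E:0

Answer: A:0, B:2, C:1, D:1, E:0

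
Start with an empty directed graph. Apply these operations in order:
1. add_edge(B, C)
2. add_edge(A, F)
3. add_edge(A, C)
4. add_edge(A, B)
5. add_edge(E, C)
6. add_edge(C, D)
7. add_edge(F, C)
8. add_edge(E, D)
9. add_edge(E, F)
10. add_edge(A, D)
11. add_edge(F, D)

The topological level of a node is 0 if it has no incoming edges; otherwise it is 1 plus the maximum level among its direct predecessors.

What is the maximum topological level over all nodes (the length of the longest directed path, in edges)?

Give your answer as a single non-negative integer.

Answer: 3

Derivation:
Op 1: add_edge(B, C). Edges now: 1
Op 2: add_edge(A, F). Edges now: 2
Op 3: add_edge(A, C). Edges now: 3
Op 4: add_edge(A, B). Edges now: 4
Op 5: add_edge(E, C). Edges now: 5
Op 6: add_edge(C, D). Edges now: 6
Op 7: add_edge(F, C). Edges now: 7
Op 8: add_edge(E, D). Edges now: 8
Op 9: add_edge(E, F). Edges now: 9
Op 10: add_edge(A, D). Edges now: 10
Op 11: add_edge(F, D). Edges now: 11
Compute levels (Kahn BFS):
  sources (in-degree 0): A, E
  process A: level=0
    A->B: in-degree(B)=0, level(B)=1, enqueue
    A->C: in-degree(C)=3, level(C)>=1
    A->D: in-degree(D)=3, level(D)>=1
    A->F: in-degree(F)=1, level(F)>=1
  process E: level=0
    E->C: in-degree(C)=2, level(C)>=1
    E->D: in-degree(D)=2, level(D)>=1
    E->F: in-degree(F)=0, level(F)=1, enqueue
  process B: level=1
    B->C: in-degree(C)=1, level(C)>=2
  process F: level=1
    F->C: in-degree(C)=0, level(C)=2, enqueue
    F->D: in-degree(D)=1, level(D)>=2
  process C: level=2
    C->D: in-degree(D)=0, level(D)=3, enqueue
  process D: level=3
All levels: A:0, B:1, C:2, D:3, E:0, F:1
max level = 3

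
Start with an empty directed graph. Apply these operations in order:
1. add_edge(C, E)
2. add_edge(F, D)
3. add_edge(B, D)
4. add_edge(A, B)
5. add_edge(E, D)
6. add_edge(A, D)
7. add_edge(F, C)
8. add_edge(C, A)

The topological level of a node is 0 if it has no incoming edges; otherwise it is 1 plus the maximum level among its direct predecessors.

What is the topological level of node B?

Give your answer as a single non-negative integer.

Answer: 3

Derivation:
Op 1: add_edge(C, E). Edges now: 1
Op 2: add_edge(F, D). Edges now: 2
Op 3: add_edge(B, D). Edges now: 3
Op 4: add_edge(A, B). Edges now: 4
Op 5: add_edge(E, D). Edges now: 5
Op 6: add_edge(A, D). Edges now: 6
Op 7: add_edge(F, C). Edges now: 7
Op 8: add_edge(C, A). Edges now: 8
Compute levels (Kahn BFS):
  sources (in-degree 0): F
  process F: level=0
    F->C: in-degree(C)=0, level(C)=1, enqueue
    F->D: in-degree(D)=3, level(D)>=1
  process C: level=1
    C->A: in-degree(A)=0, level(A)=2, enqueue
    C->E: in-degree(E)=0, level(E)=2, enqueue
  process A: level=2
    A->B: in-degree(B)=0, level(B)=3, enqueue
    A->D: in-degree(D)=2, level(D)>=3
  process E: level=2
    E->D: in-degree(D)=1, level(D)>=3
  process B: level=3
    B->D: in-degree(D)=0, level(D)=4, enqueue
  process D: level=4
All levels: A:2, B:3, C:1, D:4, E:2, F:0
level(B) = 3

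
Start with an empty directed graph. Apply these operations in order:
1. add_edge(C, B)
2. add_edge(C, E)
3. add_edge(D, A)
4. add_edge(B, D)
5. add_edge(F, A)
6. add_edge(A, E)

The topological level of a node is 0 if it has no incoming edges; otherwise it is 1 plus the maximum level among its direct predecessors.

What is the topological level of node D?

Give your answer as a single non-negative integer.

Answer: 2

Derivation:
Op 1: add_edge(C, B). Edges now: 1
Op 2: add_edge(C, E). Edges now: 2
Op 3: add_edge(D, A). Edges now: 3
Op 4: add_edge(B, D). Edges now: 4
Op 5: add_edge(F, A). Edges now: 5
Op 6: add_edge(A, E). Edges now: 6
Compute levels (Kahn BFS):
  sources (in-degree 0): C, F
  process C: level=0
    C->B: in-degree(B)=0, level(B)=1, enqueue
    C->E: in-degree(E)=1, level(E)>=1
  process F: level=0
    F->A: in-degree(A)=1, level(A)>=1
  process B: level=1
    B->D: in-degree(D)=0, level(D)=2, enqueue
  process D: level=2
    D->A: in-degree(A)=0, level(A)=3, enqueue
  process A: level=3
    A->E: in-degree(E)=0, level(E)=4, enqueue
  process E: level=4
All levels: A:3, B:1, C:0, D:2, E:4, F:0
level(D) = 2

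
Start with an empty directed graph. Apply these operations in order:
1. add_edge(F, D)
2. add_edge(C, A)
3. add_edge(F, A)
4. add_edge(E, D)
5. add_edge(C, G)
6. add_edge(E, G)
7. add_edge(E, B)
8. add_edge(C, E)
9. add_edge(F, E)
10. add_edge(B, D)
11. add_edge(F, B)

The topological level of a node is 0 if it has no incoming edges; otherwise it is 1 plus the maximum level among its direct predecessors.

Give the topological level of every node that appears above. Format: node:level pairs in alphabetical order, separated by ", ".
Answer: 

Op 1: add_edge(F, D). Edges now: 1
Op 2: add_edge(C, A). Edges now: 2
Op 3: add_edge(F, A). Edges now: 3
Op 4: add_edge(E, D). Edges now: 4
Op 5: add_edge(C, G). Edges now: 5
Op 6: add_edge(E, G). Edges now: 6
Op 7: add_edge(E, B). Edges now: 7
Op 8: add_edge(C, E). Edges now: 8
Op 9: add_edge(F, E). Edges now: 9
Op 10: add_edge(B, D). Edges now: 10
Op 11: add_edge(F, B). Edges now: 11
Compute levels (Kahn BFS):
  sources (in-degree 0): C, F
  process C: level=0
    C->A: in-degree(A)=1, level(A)>=1
    C->E: in-degree(E)=1, level(E)>=1
    C->G: in-degree(G)=1, level(G)>=1
  process F: level=0
    F->A: in-degree(A)=0, level(A)=1, enqueue
    F->B: in-degree(B)=1, level(B)>=1
    F->D: in-degree(D)=2, level(D)>=1
    F->E: in-degree(E)=0, level(E)=1, enqueue
  process A: level=1
  process E: level=1
    E->B: in-degree(B)=0, level(B)=2, enqueue
    E->D: in-degree(D)=1, level(D)>=2
    E->G: in-degree(G)=0, level(G)=2, enqueue
  process B: level=2
    B->D: in-degree(D)=0, level(D)=3, enqueue
  process G: level=2
  process D: level=3
All levels: A:1, B:2, C:0, D:3, E:1, F:0, G:2

Answer: A:1, B:2, C:0, D:3, E:1, F:0, G:2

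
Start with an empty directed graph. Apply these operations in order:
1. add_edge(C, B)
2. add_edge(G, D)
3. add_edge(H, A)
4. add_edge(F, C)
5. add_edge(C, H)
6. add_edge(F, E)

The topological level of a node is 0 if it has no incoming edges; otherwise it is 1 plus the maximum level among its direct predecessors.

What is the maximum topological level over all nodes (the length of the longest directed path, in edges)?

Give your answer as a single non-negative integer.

Op 1: add_edge(C, B). Edges now: 1
Op 2: add_edge(G, D). Edges now: 2
Op 3: add_edge(H, A). Edges now: 3
Op 4: add_edge(F, C). Edges now: 4
Op 5: add_edge(C, H). Edges now: 5
Op 6: add_edge(F, E). Edges now: 6
Compute levels (Kahn BFS):
  sources (in-degree 0): F, G
  process F: level=0
    F->C: in-degree(C)=0, level(C)=1, enqueue
    F->E: in-degree(E)=0, level(E)=1, enqueue
  process G: level=0
    G->D: in-degree(D)=0, level(D)=1, enqueue
  process C: level=1
    C->B: in-degree(B)=0, level(B)=2, enqueue
    C->H: in-degree(H)=0, level(H)=2, enqueue
  process E: level=1
  process D: level=1
  process B: level=2
  process H: level=2
    H->A: in-degree(A)=0, level(A)=3, enqueue
  process A: level=3
All levels: A:3, B:2, C:1, D:1, E:1, F:0, G:0, H:2
max level = 3

Answer: 3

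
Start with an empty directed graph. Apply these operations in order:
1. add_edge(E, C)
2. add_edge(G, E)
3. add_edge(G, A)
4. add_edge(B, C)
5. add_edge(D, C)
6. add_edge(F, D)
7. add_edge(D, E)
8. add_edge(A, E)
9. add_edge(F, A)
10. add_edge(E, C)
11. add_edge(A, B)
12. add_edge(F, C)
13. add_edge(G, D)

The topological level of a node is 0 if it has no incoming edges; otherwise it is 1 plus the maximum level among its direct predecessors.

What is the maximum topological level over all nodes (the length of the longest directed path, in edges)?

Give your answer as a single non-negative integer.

Answer: 3

Derivation:
Op 1: add_edge(E, C). Edges now: 1
Op 2: add_edge(G, E). Edges now: 2
Op 3: add_edge(G, A). Edges now: 3
Op 4: add_edge(B, C). Edges now: 4
Op 5: add_edge(D, C). Edges now: 5
Op 6: add_edge(F, D). Edges now: 6
Op 7: add_edge(D, E). Edges now: 7
Op 8: add_edge(A, E). Edges now: 8
Op 9: add_edge(F, A). Edges now: 9
Op 10: add_edge(E, C) (duplicate, no change). Edges now: 9
Op 11: add_edge(A, B). Edges now: 10
Op 12: add_edge(F, C). Edges now: 11
Op 13: add_edge(G, D). Edges now: 12
Compute levels (Kahn BFS):
  sources (in-degree 0): F, G
  process F: level=0
    F->A: in-degree(A)=1, level(A)>=1
    F->C: in-degree(C)=3, level(C)>=1
    F->D: in-degree(D)=1, level(D)>=1
  process G: level=0
    G->A: in-degree(A)=0, level(A)=1, enqueue
    G->D: in-degree(D)=0, level(D)=1, enqueue
    G->E: in-degree(E)=2, level(E)>=1
  process A: level=1
    A->B: in-degree(B)=0, level(B)=2, enqueue
    A->E: in-degree(E)=1, level(E)>=2
  process D: level=1
    D->C: in-degree(C)=2, level(C)>=2
    D->E: in-degree(E)=0, level(E)=2, enqueue
  process B: level=2
    B->C: in-degree(C)=1, level(C)>=3
  process E: level=2
    E->C: in-degree(C)=0, level(C)=3, enqueue
  process C: level=3
All levels: A:1, B:2, C:3, D:1, E:2, F:0, G:0
max level = 3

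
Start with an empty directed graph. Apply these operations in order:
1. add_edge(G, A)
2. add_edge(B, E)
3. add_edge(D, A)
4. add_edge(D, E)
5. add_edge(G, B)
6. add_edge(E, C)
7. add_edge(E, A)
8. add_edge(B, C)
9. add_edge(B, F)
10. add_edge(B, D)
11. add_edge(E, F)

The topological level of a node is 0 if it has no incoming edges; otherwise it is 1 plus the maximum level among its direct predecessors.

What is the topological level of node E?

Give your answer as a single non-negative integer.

Op 1: add_edge(G, A). Edges now: 1
Op 2: add_edge(B, E). Edges now: 2
Op 3: add_edge(D, A). Edges now: 3
Op 4: add_edge(D, E). Edges now: 4
Op 5: add_edge(G, B). Edges now: 5
Op 6: add_edge(E, C). Edges now: 6
Op 7: add_edge(E, A). Edges now: 7
Op 8: add_edge(B, C). Edges now: 8
Op 9: add_edge(B, F). Edges now: 9
Op 10: add_edge(B, D). Edges now: 10
Op 11: add_edge(E, F). Edges now: 11
Compute levels (Kahn BFS):
  sources (in-degree 0): G
  process G: level=0
    G->A: in-degree(A)=2, level(A)>=1
    G->B: in-degree(B)=0, level(B)=1, enqueue
  process B: level=1
    B->C: in-degree(C)=1, level(C)>=2
    B->D: in-degree(D)=0, level(D)=2, enqueue
    B->E: in-degree(E)=1, level(E)>=2
    B->F: in-degree(F)=1, level(F)>=2
  process D: level=2
    D->A: in-degree(A)=1, level(A)>=3
    D->E: in-degree(E)=0, level(E)=3, enqueue
  process E: level=3
    E->A: in-degree(A)=0, level(A)=4, enqueue
    E->C: in-degree(C)=0, level(C)=4, enqueue
    E->F: in-degree(F)=0, level(F)=4, enqueue
  process A: level=4
  process C: level=4
  process F: level=4
All levels: A:4, B:1, C:4, D:2, E:3, F:4, G:0
level(E) = 3

Answer: 3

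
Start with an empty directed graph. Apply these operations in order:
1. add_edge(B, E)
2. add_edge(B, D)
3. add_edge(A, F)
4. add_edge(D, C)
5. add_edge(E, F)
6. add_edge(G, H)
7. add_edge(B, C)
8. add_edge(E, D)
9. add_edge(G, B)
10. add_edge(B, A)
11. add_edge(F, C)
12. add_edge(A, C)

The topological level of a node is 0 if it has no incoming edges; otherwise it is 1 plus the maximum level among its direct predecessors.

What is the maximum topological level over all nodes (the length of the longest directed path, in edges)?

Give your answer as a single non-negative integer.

Answer: 4

Derivation:
Op 1: add_edge(B, E). Edges now: 1
Op 2: add_edge(B, D). Edges now: 2
Op 3: add_edge(A, F). Edges now: 3
Op 4: add_edge(D, C). Edges now: 4
Op 5: add_edge(E, F). Edges now: 5
Op 6: add_edge(G, H). Edges now: 6
Op 7: add_edge(B, C). Edges now: 7
Op 8: add_edge(E, D). Edges now: 8
Op 9: add_edge(G, B). Edges now: 9
Op 10: add_edge(B, A). Edges now: 10
Op 11: add_edge(F, C). Edges now: 11
Op 12: add_edge(A, C). Edges now: 12
Compute levels (Kahn BFS):
  sources (in-degree 0): G
  process G: level=0
    G->B: in-degree(B)=0, level(B)=1, enqueue
    G->H: in-degree(H)=0, level(H)=1, enqueue
  process B: level=1
    B->A: in-degree(A)=0, level(A)=2, enqueue
    B->C: in-degree(C)=3, level(C)>=2
    B->D: in-degree(D)=1, level(D)>=2
    B->E: in-degree(E)=0, level(E)=2, enqueue
  process H: level=1
  process A: level=2
    A->C: in-degree(C)=2, level(C)>=3
    A->F: in-degree(F)=1, level(F)>=3
  process E: level=2
    E->D: in-degree(D)=0, level(D)=3, enqueue
    E->F: in-degree(F)=0, level(F)=3, enqueue
  process D: level=3
    D->C: in-degree(C)=1, level(C)>=4
  process F: level=3
    F->C: in-degree(C)=0, level(C)=4, enqueue
  process C: level=4
All levels: A:2, B:1, C:4, D:3, E:2, F:3, G:0, H:1
max level = 4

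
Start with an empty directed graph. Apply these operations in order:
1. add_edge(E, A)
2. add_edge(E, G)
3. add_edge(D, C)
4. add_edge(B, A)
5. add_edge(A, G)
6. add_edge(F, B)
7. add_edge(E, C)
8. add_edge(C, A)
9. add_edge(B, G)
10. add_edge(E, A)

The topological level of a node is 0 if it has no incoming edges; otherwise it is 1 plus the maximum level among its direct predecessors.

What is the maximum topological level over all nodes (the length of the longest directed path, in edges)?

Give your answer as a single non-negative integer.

Answer: 3

Derivation:
Op 1: add_edge(E, A). Edges now: 1
Op 2: add_edge(E, G). Edges now: 2
Op 3: add_edge(D, C). Edges now: 3
Op 4: add_edge(B, A). Edges now: 4
Op 5: add_edge(A, G). Edges now: 5
Op 6: add_edge(F, B). Edges now: 6
Op 7: add_edge(E, C). Edges now: 7
Op 8: add_edge(C, A). Edges now: 8
Op 9: add_edge(B, G). Edges now: 9
Op 10: add_edge(E, A) (duplicate, no change). Edges now: 9
Compute levels (Kahn BFS):
  sources (in-degree 0): D, E, F
  process D: level=0
    D->C: in-degree(C)=1, level(C)>=1
  process E: level=0
    E->A: in-degree(A)=2, level(A)>=1
    E->C: in-degree(C)=0, level(C)=1, enqueue
    E->G: in-degree(G)=2, level(G)>=1
  process F: level=0
    F->B: in-degree(B)=0, level(B)=1, enqueue
  process C: level=1
    C->A: in-degree(A)=1, level(A)>=2
  process B: level=1
    B->A: in-degree(A)=0, level(A)=2, enqueue
    B->G: in-degree(G)=1, level(G)>=2
  process A: level=2
    A->G: in-degree(G)=0, level(G)=3, enqueue
  process G: level=3
All levels: A:2, B:1, C:1, D:0, E:0, F:0, G:3
max level = 3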